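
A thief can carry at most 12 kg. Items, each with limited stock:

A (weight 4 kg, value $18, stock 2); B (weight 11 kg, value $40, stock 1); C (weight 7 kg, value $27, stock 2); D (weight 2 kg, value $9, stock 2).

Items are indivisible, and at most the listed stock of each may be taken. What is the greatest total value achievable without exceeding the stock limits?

$54

Top feasible selections:
- 2×A + 2×D: weight 12, value 54
- 2×A + 1×D: weight 10, value 45
- 1×C + 2×D: weight 11, value 45
Best: $54.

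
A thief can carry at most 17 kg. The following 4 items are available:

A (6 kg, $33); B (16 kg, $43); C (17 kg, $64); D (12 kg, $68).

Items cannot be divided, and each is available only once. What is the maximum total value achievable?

Check high-value combinations within 17 kg:
- D: weight 12, value 68
- C: weight 17, value 64
- B: weight 16, value 43
- A: weight 6, value 33
Best: $68.

$68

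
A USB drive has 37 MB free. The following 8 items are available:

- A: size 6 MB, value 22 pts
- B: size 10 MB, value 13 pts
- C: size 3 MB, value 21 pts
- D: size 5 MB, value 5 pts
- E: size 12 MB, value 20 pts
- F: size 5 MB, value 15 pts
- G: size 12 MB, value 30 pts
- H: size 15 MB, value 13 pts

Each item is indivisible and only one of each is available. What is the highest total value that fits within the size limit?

Check high-value combinations within 37 MB:
- A+B+C+F+G: size 6+10+3+5+12=36, value 22+13+21+15+30=101
- A+C+D+F+G: size 6+3+5+5+12=31, value 22+21+5+15+30=93
- A+C+E+G: size 6+3+12+12=33, value 22+21+20+30=93
Best: 101 pts.

101 pts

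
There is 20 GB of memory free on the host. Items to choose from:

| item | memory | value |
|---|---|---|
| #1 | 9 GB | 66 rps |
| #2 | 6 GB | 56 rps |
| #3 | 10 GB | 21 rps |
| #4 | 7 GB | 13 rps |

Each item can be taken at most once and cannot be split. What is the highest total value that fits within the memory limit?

This is a 0/1 knapsack; check combinations near the capacity.
- #1+#2: memory 9+6=15, value 66+56=122
- #1+#3: memory 9+10=19, value 66+21=87
- #1+#4: memory 9+7=16, value 66+13=79
Best: 122 rps.

122 rps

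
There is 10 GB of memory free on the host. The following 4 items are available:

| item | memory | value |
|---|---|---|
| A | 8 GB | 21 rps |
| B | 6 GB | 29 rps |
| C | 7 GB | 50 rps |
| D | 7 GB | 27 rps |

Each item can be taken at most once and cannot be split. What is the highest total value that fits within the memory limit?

Check high-value combinations within 10 GB:
- C: memory 7, value 50
- B: memory 6, value 29
- D: memory 7, value 27
- A: memory 8, value 21
Best: 50 rps.

50 rps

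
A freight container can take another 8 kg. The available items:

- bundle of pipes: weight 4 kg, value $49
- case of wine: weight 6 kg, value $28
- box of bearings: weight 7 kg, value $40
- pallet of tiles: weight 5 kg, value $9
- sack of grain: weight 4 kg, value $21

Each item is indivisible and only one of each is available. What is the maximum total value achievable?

$70

Check high-value combinations within 8 kg:
- bundle of pipes+sack of grain: weight 4+4=8, value 49+21=70
- bundle of pipes: weight 4, value 49
- box of bearings: weight 7, value 40
- case of wine: weight 6, value 28
Best: $70.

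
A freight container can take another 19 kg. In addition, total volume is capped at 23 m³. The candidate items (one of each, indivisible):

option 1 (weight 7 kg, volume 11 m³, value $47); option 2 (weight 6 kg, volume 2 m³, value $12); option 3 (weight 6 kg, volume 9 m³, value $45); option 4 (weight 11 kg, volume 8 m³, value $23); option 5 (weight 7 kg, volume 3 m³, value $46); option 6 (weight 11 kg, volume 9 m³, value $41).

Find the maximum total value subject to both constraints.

Feasible sets respecting both limits:
- option 1+option 2+option 3: weight 19, volume 22, value 104
- option 2+option 3+option 5: weight 19, volume 14, value 103
- option 1+option 5: weight 14, volume 14, value 93
Best: $104.

$104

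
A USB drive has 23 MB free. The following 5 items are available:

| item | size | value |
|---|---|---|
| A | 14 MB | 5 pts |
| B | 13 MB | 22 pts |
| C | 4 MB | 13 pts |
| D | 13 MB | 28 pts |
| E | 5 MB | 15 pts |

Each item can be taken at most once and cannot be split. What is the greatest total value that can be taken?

56 pts

This is a 0/1 knapsack; check combinations near the capacity.
- C+D+E: size 4+13+5=22, value 13+28+15=56
- B+C+E: size 13+4+5=22, value 22+13+15=50
- D+E: size 13+5=18, value 28+15=43
- C+D: size 4+13=17, value 13+28=41
Best: 56 pts.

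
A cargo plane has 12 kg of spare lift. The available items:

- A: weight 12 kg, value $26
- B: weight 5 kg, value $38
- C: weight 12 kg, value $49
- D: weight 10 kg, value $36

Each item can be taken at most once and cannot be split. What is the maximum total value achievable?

This is a 0/1 knapsack; check combinations near the capacity.
- C: weight 12, value 49
- B: weight 5, value 38
- D: weight 10, value 36
Best: $49.

$49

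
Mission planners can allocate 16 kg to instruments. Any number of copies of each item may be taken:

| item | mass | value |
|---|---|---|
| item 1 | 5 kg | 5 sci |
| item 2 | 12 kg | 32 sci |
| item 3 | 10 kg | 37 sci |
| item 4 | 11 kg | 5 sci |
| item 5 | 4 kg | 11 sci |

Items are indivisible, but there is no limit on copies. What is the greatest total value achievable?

48 sci

Best value-per-unit is item 3 at 37/10; filling with it alone gives 1×37 = 37.
Optimal mix: 1×item 3 + 1×item 5 → mass 14, value 48.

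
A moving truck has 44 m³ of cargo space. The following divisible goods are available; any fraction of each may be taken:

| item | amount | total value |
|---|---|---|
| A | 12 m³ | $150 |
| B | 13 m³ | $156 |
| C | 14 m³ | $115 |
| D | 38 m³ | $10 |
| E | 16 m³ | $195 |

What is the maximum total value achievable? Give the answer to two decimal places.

525.64

Take in order of value per unit:
- A (150/12 per unit): all 12 → value 150, running total 150.00
- E (195/16 per unit): all 16 → value 195, running total 345.00
- B (156/13 per unit): all 13 → value 156, running total 501.00
- C (115/14 per unit): 3 of 14 → value 3×115/14 = 24.6429, running total 525.64
Total 525.64.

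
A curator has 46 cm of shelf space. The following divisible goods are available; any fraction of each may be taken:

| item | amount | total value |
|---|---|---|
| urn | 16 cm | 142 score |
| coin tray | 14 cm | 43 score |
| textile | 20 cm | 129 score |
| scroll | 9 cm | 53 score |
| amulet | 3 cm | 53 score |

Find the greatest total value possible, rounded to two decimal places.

365.22

Take in order of value per unit:
- amulet (53/3 per unit): all 3 → value 53, running total 53.00
- urn (142/16 per unit): all 16 → value 142, running total 195.00
- textile (129/20 per unit): all 20 → value 129, running total 324.00
- scroll (53/9 per unit): 7 of 9 → value 7×53/9 = 41.2222, running total 365.22
Total 365.22.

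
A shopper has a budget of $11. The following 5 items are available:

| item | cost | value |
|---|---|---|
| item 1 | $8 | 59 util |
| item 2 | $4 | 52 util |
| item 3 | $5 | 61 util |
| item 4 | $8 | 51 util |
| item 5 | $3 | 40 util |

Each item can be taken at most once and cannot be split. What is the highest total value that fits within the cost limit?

Check high-value combinations within $11:
- item 2+item 3: cost 4+5=9, value 52+61=113
- item 3+item 5: cost 5+3=8, value 61+40=101
- item 1+item 5: cost 8+3=11, value 59+40=99
- item 2+item 5: cost 4+3=7, value 52+40=92
Best: 113 util.

113 util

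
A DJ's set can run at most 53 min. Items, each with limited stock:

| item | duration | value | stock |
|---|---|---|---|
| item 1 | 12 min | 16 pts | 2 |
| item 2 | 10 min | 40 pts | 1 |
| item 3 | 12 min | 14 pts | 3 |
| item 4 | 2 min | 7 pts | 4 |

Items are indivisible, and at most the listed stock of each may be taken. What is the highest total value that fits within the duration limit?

Best selections within duration 53 and stock limits:
- 2×item 1 + 1×item 2 + 1×item 3 + 3×item 4: duration 52, value 107
- 1×item 1 + 1×item 2 + 2×item 3 + 3×item 4: duration 52, value 105
- 1×item 2 + 3×item 3 + 3×item 4: duration 52, value 103
- 2×item 1 + 1×item 2 + 4×item 4: duration 42, value 100
Best: 107 pts.

107 pts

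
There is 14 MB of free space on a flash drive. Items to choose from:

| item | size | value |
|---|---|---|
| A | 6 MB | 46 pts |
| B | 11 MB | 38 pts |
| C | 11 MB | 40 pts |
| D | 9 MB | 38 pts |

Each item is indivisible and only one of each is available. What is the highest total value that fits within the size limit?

Check high-value combinations within 14 MB:
- A: size 6, value 46
- C: size 11, value 40
- D: size 9, value 38
Best: 46 pts.

46 pts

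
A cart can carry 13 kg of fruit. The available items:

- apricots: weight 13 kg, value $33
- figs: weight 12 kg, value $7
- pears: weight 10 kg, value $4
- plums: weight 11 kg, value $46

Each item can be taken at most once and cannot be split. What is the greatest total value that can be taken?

This is a 0/1 knapsack; check combinations near the capacity.
- plums: weight 11, value 46
- apricots: weight 13, value 33
- figs: weight 12, value 7
Best: $46.

$46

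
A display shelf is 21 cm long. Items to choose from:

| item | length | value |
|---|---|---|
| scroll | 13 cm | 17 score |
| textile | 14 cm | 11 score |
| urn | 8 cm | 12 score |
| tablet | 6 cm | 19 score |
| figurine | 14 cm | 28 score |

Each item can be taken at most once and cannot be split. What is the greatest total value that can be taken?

47 score

Check high-value combinations within 21 cm:
- tablet+figurine: length 6+14=20, value 19+28=47
- scroll+tablet: length 13+6=19, value 17+19=36
- urn+tablet: length 8+6=14, value 12+19=31
Best: 47 score.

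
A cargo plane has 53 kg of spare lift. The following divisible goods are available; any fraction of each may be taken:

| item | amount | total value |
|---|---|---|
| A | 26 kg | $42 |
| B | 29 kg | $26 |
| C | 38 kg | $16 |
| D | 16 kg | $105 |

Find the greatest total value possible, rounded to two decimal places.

Take in order of value per unit:
- D (105/16 per unit): all 16 → value 105, running total 105.00
- A (42/26 per unit): all 26 → value 42, running total 147.00
- B (26/29 per unit): 11 of 29 → value 11×26/29 = 9.8621, running total 156.86
Total 156.86.

156.86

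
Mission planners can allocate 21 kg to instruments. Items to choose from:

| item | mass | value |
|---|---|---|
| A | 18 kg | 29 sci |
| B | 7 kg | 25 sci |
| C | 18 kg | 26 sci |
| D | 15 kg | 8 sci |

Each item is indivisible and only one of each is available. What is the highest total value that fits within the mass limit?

29 sci

Check high-value combinations within 21 kg:
- A: mass 18, value 29
- C: mass 18, value 26
- B: mass 7, value 25
- D: mass 15, value 8
Best: 29 sci.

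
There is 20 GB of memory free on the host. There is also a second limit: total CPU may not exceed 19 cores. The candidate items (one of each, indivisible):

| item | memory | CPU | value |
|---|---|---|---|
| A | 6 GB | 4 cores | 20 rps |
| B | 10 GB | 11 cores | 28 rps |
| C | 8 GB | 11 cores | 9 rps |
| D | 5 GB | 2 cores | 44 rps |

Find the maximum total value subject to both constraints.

73 rps

Feasible sets respecting both limits:
- A+C+D: memory 19, CPU 17, value 73
- B+D: memory 15, CPU 13, value 72
- A+D: memory 11, CPU 6, value 64
- C+D: memory 13, CPU 13, value 53
Best: 73 rps.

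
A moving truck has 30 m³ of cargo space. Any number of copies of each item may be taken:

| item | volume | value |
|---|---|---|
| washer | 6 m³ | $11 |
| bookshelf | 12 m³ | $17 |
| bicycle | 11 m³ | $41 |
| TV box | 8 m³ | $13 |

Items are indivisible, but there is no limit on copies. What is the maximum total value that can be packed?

Best value-per-unit is bicycle at 41/11; filling with it alone gives 2×41 = 82.
Optimal mix: 2×bicycle + 1×TV box → volume 30, value 95.

$95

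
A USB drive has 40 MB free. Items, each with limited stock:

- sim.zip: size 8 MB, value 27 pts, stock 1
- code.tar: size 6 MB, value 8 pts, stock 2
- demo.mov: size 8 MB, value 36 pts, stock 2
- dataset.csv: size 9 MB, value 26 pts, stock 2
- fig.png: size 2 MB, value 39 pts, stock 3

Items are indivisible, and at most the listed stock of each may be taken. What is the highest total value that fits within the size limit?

242 pts

Best selections within size 40 and stock limits:
- 1×sim.zip + 2×demo.mov + 1×dataset.csv + 3×fig.png: size 39, value 242
- 2×demo.mov + 2×dataset.csv + 3×fig.png: size 40, value 241
Best: 242 pts.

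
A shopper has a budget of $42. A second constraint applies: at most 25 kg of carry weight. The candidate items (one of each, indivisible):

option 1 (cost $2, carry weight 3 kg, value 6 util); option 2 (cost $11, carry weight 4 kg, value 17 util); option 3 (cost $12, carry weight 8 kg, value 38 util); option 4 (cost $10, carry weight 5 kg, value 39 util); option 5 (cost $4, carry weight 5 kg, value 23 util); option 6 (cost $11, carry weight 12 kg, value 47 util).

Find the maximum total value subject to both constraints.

124 util

Feasible sets respecting both limits:
- option 3+option 4+option 6: cost 33, carry weight 25, value 124
- option 1+option 2+option 3+option 4+option 5: cost 39, carry weight 25, value 123
- option 2+option 3+option 4+option 5: cost 37, carry weight 22, value 117
Best: 124 util.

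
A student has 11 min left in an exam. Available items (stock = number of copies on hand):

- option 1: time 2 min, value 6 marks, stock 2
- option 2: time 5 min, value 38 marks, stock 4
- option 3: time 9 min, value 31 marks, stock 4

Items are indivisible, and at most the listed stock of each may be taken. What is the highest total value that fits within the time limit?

76 marks

Best selections within time 11 and stock limits:
- 2×option 2: time 10, value 76
- 2×option 1 + 1×option 2: time 9, value 50
- 1×option 1 + 1×option 2: time 7, value 44
- 1×option 2: time 5, value 38
Best: 76 marks.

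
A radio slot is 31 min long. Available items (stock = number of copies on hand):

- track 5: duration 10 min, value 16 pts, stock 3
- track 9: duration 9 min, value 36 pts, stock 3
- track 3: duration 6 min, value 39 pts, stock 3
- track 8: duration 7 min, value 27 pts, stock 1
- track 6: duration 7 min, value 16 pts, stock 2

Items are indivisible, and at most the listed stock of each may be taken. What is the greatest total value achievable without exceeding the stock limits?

Top feasible selections:
- 1×track 9 + 3×track 3: duration 27, value 153
- 2×track 9 + 2×track 3: duration 30, value 150
- 3×track 3 + 1×track 8: duration 25, value 144
Best: 153 pts.

153 pts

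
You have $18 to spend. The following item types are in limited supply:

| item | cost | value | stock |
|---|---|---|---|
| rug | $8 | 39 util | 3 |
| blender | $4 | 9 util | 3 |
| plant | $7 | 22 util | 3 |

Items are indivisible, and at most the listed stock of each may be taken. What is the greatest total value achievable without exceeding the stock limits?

Top feasible selections:
- 2×rug: cost 16, value 78
- 1×rug + 1×plant: cost 15, value 61
- 1×rug + 2×blender: cost 16, value 57
Best: 78 util.

78 util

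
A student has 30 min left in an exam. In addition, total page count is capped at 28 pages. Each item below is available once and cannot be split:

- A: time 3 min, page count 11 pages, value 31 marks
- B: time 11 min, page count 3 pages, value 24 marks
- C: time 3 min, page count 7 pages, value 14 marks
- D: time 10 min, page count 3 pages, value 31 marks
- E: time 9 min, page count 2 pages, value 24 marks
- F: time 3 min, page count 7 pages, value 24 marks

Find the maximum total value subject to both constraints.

110 marks

Feasible sets respecting both limits:
- A+B+D+F: time 27, page count 24, value 110
- A+D+E+F: time 25, page count 23, value 110
- A+B+E+F: time 26, page count 23, value 103
- A+B+C+D: time 27, page count 24, value 100
Best: 110 marks.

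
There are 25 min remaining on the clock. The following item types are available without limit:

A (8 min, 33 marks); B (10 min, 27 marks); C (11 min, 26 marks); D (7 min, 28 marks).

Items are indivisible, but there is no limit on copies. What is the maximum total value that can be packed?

Best value-per-unit is A at 33/8, and filling with it alone uses time 3×8=24. No mix of the others beats 3×33 = 99.

99 marks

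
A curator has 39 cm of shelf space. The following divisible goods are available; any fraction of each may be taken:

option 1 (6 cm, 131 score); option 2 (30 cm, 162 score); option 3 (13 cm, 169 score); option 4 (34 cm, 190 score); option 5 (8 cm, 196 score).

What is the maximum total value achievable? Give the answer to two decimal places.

Take in order of value per unit:
- option 5 (196/8 per unit): all 8 → value 196, running total 196.00
- option 1 (131/6 per unit): all 6 → value 131, running total 327.00
- option 3 (169/13 per unit): all 13 → value 169, running total 496.00
- option 4 (190/34 per unit): 12 of 34 → value 12×190/34 = 67.0588, running total 563.06
Total 563.06.

563.06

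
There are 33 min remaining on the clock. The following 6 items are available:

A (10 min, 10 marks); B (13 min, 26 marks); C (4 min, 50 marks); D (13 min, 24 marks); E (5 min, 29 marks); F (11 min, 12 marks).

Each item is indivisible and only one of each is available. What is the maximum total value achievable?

This is a 0/1 knapsack; check combinations near the capacity.
- B+C+E+F: time 13+4+5+11=33, value 26+50+29+12=117
- A+B+C+E: time 10+13+4+5=32, value 10+26+50+29=115
- C+D+E+F: time 4+13+5+11=33, value 50+24+29+12=115
Best: 117 marks.

117 marks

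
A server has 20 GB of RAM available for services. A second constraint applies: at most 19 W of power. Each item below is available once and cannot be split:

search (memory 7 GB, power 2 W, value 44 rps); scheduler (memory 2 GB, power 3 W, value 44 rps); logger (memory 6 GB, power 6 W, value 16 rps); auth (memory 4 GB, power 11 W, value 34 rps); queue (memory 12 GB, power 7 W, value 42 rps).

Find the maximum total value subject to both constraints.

122 rps

Feasible sets respecting both limits:
- search+scheduler+auth: memory 13, power 16, value 122
- search+scheduler+logger: memory 15, power 11, value 104
- scheduler+logger+queue: memory 20, power 16, value 102
- search+logger+auth: memory 17, power 19, value 94
Best: 122 rps.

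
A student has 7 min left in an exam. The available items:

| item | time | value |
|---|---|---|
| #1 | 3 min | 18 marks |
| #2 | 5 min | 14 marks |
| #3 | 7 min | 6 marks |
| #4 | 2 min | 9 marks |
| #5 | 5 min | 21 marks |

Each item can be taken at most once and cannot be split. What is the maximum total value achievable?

30 marks

Check high-value combinations within 7 min:
- #4+#5: time 2+5=7, value 9+21=30
- #1+#4: time 3+2=5, value 18+9=27
- #2+#4: time 5+2=7, value 14+9=23
- #5: time 5, value 21
- #1: time 3, value 18
Best: 30 marks.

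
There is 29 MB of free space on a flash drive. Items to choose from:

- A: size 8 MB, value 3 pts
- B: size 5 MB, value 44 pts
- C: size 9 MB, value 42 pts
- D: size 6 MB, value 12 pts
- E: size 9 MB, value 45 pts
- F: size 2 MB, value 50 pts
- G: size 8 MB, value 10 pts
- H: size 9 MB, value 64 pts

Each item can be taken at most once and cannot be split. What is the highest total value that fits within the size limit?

203 pts

Check high-value combinations within 29 MB:
- B+E+F+H: size 5+9+2+9=25, value 44+45+50+64=203
- C+E+F+H: size 9+9+2+9=29, value 42+45+50+64=201
- B+C+F+H: size 5+9+2+9=25, value 44+42+50+64=200
Best: 203 pts.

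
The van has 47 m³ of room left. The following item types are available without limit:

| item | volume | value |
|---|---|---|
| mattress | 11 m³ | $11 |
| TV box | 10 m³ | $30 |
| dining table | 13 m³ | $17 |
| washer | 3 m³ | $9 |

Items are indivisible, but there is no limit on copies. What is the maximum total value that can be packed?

Best value-per-unit is TV box at 30/10; filling with it alone gives 4×30 = 120.
Optimal mix: 2×TV box + 9×washer → volume 47, value 141.

$141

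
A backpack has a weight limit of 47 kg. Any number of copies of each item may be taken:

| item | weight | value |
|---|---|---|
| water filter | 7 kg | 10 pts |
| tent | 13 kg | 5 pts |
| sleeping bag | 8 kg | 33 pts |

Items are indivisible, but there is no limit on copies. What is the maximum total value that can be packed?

Best value-per-unit is sleeping bag at 33/8; filling with it alone gives 5×33 = 165.
Optimal mix: 1×water filter + 5×sleeping bag → weight 47, value 175.

175 pts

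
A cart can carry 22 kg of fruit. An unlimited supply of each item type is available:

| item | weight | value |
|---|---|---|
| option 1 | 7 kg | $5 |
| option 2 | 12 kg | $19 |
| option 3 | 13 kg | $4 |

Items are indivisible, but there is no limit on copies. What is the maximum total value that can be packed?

$24

Best value-per-unit is option 2 at 19/12; filling with it alone gives 1×19 = 19.
Optimal mix: 1×option 1 + 1×option 2 → weight 19, value 24.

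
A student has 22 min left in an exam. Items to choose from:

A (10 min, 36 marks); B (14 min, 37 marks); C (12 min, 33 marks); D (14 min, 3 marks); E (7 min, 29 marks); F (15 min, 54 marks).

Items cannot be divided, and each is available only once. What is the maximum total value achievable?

83 marks

Check high-value combinations within 22 min:
- E+F: time 7+15=22, value 29+54=83
- A+C: time 10+12=22, value 36+33=69
- B+E: time 14+7=21, value 37+29=66
- A+E: time 10+7=17, value 36+29=65
Best: 83 marks.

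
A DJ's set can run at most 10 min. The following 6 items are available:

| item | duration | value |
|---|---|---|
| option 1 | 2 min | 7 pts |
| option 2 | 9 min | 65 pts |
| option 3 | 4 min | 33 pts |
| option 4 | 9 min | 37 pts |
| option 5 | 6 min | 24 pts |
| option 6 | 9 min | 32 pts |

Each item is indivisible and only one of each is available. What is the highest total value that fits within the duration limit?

65 pts

Check high-value combinations within 10 min:
- option 2: duration 9, value 65
- option 3+option 5: duration 4+6=10, value 33+24=57
- option 1+option 3: duration 2+4=6, value 7+33=40
- option 4: duration 9, value 37
Best: 65 pts.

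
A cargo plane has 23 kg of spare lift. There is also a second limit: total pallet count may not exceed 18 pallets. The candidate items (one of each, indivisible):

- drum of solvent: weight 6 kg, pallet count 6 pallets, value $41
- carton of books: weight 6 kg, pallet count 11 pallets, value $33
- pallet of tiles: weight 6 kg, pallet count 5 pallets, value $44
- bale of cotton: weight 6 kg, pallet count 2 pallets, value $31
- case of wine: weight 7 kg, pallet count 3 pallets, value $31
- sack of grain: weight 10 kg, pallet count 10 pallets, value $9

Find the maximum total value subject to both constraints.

Feasible sets respecting both limits:
- drum of solvent+pallet of tiles+bale of cotton: weight 18, pallet count 13, value 116
- drum of solvent+pallet of tiles+case of wine: weight 19, pallet count 14, value 116
- carton of books+pallet of tiles+bale of cotton: weight 18, pallet count 18, value 108
Best: $116.

$116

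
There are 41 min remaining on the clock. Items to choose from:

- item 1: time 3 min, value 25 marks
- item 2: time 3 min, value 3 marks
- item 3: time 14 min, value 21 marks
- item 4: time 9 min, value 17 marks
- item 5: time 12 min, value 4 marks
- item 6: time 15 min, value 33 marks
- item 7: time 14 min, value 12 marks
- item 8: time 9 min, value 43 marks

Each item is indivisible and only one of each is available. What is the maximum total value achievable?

Check high-value combinations within 41 min:
- item 1+item 3+item 6+item 8: time 3+14+15+9=41, value 25+21+33+43=122
- item 1+item 2+item 4+item 6+item 8: time 3+3+9+15+9=39, value 25+3+17+33+43=121
- item 1+item 4+item 6+item 8: time 3+9+15+9=36, value 25+17+33+43=118
- item 1+item 6+item 7+item 8: time 3+15+14+9=41, value 25+33+12+43=113
Best: 122 marks.

122 marks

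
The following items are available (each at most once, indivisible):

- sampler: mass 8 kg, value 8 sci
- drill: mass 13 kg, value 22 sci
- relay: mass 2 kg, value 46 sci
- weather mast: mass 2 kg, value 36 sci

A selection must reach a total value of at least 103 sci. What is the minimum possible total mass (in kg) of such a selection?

17

Subsets with value ≥ 103, sorted by total mass:
- drill+relay+weather mast: mass 17, value 104
- sampler+drill+relay+weather mast: mass 25, value 112
Minimum mass: 17 kg.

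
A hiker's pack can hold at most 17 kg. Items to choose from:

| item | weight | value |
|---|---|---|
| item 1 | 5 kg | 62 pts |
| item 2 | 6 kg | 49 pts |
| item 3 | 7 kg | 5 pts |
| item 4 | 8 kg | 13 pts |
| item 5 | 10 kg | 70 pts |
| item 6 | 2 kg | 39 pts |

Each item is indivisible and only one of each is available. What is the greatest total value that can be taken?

171 pts

Check high-value combinations within 17 kg:
- item 1+item 5+item 6: weight 5+10+2=17, value 62+70+39=171
- item 1+item 2+item 6: weight 5+6+2=13, value 62+49+39=150
- item 1+item 5: weight 5+10=15, value 62+70=132
- item 2+item 5: weight 6+10=16, value 49+70=119
- item 1+item 4+item 6: weight 5+8+2=15, value 62+13+39=114
Best: 171 pts.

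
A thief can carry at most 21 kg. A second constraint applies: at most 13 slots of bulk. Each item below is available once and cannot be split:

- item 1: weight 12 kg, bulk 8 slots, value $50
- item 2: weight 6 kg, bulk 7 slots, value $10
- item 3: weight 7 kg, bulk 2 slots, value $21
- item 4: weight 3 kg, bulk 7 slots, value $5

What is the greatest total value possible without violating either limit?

$71

Feasible sets respecting both limits:
- item 1+item 3: weight 19, bulk 10, value 71
- item 1: weight 12, bulk 8, value 50
- item 2+item 3: weight 13, bulk 9, value 31
Best: $71.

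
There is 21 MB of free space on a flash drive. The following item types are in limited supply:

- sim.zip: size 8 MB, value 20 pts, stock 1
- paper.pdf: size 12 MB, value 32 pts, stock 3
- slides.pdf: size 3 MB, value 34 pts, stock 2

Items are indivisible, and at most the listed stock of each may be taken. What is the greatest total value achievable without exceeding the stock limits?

Best selections within size 21 and stock limits:
- 1×paper.pdf + 2×slides.pdf: size 18, value 100
- 1×sim.zip + 2×slides.pdf: size 14, value 88
Best: 100 pts.

100 pts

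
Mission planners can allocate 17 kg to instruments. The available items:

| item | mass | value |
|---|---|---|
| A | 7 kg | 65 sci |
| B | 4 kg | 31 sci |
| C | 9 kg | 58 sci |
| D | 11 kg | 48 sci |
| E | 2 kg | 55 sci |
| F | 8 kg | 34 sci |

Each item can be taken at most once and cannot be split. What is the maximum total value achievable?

154 sci

Check high-value combinations within 17 kg:
- A+E+F: mass 7+2+8=17, value 65+55+34=154
- A+B+E: mass 7+4+2=13, value 65+31+55=151
- B+C+E: mass 4+9+2=15, value 31+58+55=144
Best: 154 sci.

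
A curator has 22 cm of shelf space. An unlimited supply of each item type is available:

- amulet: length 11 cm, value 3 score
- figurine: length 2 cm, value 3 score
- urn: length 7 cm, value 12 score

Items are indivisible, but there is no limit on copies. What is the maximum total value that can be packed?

36 score

Best value-per-unit is urn at 12/7; filling with it alone gives 3×12 = 36.
Optimal mix: 4×figurine + 2×urn → length 22, value 36.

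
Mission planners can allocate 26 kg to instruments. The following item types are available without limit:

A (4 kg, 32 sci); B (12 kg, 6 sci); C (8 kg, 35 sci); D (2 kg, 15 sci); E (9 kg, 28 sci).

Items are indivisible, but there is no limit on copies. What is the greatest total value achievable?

207 sci

Best value-per-unit is A at 32/4; filling with it alone gives 6×32 = 192.
Optimal mix: 6×A + 1×D → mass 26, value 207.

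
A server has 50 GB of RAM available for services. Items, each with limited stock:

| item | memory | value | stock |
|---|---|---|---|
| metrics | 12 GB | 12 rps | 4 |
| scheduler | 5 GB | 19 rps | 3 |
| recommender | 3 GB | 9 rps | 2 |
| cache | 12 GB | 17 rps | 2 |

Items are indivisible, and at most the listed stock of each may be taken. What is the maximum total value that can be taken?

Top feasible selections:
- 3×scheduler + 2×recommender + 2×cache: memory 45, value 109
- 1×metrics + 3×scheduler + 2×recommender + 1×cache: memory 45, value 104
- 3×scheduler + 1×recommender + 2×cache: memory 42, value 100
- 2×metrics + 3×scheduler + 2×recommender: memory 45, value 99
Best: 109 rps.

109 rps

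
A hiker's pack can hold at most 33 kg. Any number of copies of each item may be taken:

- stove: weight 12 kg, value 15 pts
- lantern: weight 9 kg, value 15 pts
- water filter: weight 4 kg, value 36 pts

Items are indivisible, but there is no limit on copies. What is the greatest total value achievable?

288 pts

Best value-per-unit is water filter at 36/4, and filling with it alone uses weight 8×4=32. No mix of the others beats 8×36 = 288.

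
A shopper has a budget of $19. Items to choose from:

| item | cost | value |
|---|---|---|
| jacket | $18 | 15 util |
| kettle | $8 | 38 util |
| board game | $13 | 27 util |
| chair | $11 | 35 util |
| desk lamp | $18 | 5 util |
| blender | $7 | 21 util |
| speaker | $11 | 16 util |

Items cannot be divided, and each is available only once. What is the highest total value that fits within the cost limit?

73 util

Check high-value combinations within $19:
- kettle+chair: cost 8+11=19, value 38+35=73
- kettle+blender: cost 8+7=15, value 38+21=59
- chair+blender: cost 11+7=18, value 35+21=56
- kettle+speaker: cost 8+11=19, value 38+16=54
- kettle: cost 8, value 38
Best: 73 util.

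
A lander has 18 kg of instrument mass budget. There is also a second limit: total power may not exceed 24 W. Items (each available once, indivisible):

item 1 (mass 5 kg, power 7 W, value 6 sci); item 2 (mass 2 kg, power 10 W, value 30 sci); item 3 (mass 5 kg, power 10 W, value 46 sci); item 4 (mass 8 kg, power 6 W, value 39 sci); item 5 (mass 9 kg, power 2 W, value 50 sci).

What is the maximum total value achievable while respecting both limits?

126 sci

Feasible sets respecting both limits:
- item 2+item 3+item 5: mass 16, power 22, value 126
- item 3+item 5: mass 14, power 12, value 96
- item 1+item 3+item 4: mass 18, power 23, value 91
Best: 126 sci.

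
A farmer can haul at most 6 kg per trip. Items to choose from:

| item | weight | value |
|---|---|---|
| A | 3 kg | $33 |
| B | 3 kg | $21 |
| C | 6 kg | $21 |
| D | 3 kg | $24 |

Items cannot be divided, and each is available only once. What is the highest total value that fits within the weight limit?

$57

Check high-value combinations within 6 kg:
- A+D: weight 3+3=6, value 33+24=57
- A+B: weight 3+3=6, value 33+21=54
- B+D: weight 3+3=6, value 21+24=45
Best: $57.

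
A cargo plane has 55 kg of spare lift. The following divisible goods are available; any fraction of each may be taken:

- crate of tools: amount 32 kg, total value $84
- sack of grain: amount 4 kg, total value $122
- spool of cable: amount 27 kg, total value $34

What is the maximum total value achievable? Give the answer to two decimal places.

229.93

Take in order of value per unit:
- sack of grain (122/4 per unit): all 4 → value 122, running total 122.00
- crate of tools (84/32 per unit): all 32 → value 84, running total 206.00
- spool of cable (34/27 per unit): 19 of 27 → value 19×34/27 = 23.9259, running total 229.93
Total 229.93.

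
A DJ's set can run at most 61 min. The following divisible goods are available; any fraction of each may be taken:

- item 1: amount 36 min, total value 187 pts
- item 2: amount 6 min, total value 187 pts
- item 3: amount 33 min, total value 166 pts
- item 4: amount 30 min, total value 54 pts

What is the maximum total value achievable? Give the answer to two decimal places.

469.58

Take in order of value per unit:
- item 2 (187/6 per unit): all 6 → value 187, running total 187.00
- item 1 (187/36 per unit): all 36 → value 187, running total 374.00
- item 3 (166/33 per unit): 19 of 33 → value 19×166/33 = 95.5758, running total 469.58
Total 469.58.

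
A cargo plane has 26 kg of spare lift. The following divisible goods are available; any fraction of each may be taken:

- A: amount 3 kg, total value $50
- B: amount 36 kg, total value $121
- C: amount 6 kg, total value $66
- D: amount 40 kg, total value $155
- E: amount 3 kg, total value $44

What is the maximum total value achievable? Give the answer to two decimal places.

214.25

Take in order of value per unit:
- A (50/3 per unit): all 3 → value 50, running total 50.00
- E (44/3 per unit): all 3 → value 44, running total 94.00
- C (66/6 per unit): all 6 → value 66, running total 160.00
- D (155/40 per unit): 14 of 40 → value 14×155/40 = 54.2500, running total 214.25
Total 214.25.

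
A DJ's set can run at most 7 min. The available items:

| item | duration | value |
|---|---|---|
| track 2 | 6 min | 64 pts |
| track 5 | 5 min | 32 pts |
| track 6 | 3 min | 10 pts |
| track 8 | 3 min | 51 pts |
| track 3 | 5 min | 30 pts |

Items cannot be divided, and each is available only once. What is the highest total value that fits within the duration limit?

64 pts

Check high-value combinations within 7 min:
- track 2: duration 6, value 64
- track 6+track 8: duration 3+3=6, value 10+51=61
- track 8: duration 3, value 51
Best: 64 pts.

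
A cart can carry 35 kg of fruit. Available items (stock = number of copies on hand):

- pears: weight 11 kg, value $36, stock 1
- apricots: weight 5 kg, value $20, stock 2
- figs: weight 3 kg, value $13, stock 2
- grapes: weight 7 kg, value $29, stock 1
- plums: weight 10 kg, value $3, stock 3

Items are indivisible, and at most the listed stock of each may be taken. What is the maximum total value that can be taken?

$131

Best selections within weight 35 and stock limits:
- 1×pears + 2×apricots + 2×figs + 1×grapes: weight 34, value 131
- 1×pears + 2×apricots + 1×figs + 1×grapes: weight 31, value 118
Best: $131.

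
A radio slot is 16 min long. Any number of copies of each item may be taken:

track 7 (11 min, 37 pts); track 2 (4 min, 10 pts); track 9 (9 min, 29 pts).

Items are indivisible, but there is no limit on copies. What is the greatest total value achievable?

47 pts

Best value-per-unit is track 7 at 37/11; filling with it alone gives 1×37 = 37.
Optimal mix: 1×track 7 + 1×track 2 → duration 15, value 47.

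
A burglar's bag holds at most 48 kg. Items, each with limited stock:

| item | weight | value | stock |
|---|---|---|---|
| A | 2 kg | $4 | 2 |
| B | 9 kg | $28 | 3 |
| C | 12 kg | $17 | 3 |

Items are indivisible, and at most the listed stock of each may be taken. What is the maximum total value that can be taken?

$109

Best selections within weight 48 and stock limits:
- 2×A + 3×B + 1×C: weight 43, value 109
- 1×A + 3×B + 1×C: weight 41, value 105
Best: $109.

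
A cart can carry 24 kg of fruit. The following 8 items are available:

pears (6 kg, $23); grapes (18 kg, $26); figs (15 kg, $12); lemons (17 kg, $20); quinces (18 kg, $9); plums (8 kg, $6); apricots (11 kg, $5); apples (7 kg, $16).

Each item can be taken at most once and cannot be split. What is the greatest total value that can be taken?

$49

Check high-value combinations within 24 kg:
- pears+grapes: weight 6+18=24, value 23+26=49
- pears+plums+apples: weight 6+8+7=21, value 23+6+16=45
- pears+apricots+apples: weight 6+11+7=24, value 23+5+16=44
- pears+lemons: weight 6+17=23, value 23+20=43
- pears+apples: weight 6+7=13, value 23+16=39
Best: $49.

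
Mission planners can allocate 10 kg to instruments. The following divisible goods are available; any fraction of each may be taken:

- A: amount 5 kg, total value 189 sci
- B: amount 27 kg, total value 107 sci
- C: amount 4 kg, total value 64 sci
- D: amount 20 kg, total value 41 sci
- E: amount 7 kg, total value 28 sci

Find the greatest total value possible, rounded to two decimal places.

257.00

Take in order of value per unit:
- A (189/5 per unit): all 5 → value 189, running total 189.00
- C (64/4 per unit): all 4 → value 64, running total 253.00
- E (28/7 per unit): 1 of 7 → value 1×28/7 = 4.0000, running total 257.00
Total 257.00.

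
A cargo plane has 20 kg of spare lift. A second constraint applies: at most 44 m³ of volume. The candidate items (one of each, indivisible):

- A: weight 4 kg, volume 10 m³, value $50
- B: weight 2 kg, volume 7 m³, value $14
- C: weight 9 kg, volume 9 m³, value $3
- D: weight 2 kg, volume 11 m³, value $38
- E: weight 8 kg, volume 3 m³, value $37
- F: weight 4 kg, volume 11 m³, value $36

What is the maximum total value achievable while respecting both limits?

Feasible sets respecting both limits:
- A+B+D+E+F: weight 20, volume 42, value 175
- A+D+E+F: weight 18, volume 35, value 161
- A+B+D+E: weight 16, volume 31, value 139
Best: $175.

$175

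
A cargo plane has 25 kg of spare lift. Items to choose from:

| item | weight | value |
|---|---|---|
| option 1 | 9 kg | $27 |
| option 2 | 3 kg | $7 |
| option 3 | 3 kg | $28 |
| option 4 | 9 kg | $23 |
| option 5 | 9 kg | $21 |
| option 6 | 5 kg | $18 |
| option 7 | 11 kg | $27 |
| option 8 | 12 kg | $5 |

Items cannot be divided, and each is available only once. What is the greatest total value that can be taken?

$85

Check high-value combinations within 25 kg:
- option 1+option 2+option 3+option 4: weight 9+3+3+9=24, value 27+7+28+23=85
- option 1+option 2+option 3+option 5: weight 9+3+3+9=24, value 27+7+28+21=83
- option 1+option 3+option 7: weight 9+3+11=23, value 27+28+27=82
- option 1+option 2+option 3+option 6: weight 9+3+3+5=20, value 27+7+28+18=80
Best: $85.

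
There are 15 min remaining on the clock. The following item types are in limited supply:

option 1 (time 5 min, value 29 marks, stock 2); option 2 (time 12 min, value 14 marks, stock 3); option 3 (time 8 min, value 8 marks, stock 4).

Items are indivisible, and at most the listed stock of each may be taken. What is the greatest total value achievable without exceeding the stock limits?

Best selections within time 15 and stock limits:
- 2×option 1: time 10, value 58
- 1×option 1 + 1×option 3: time 13, value 37
- 1×option 1: time 5, value 29
- 1×option 2: time 12, value 14
Best: 58 marks.

58 marks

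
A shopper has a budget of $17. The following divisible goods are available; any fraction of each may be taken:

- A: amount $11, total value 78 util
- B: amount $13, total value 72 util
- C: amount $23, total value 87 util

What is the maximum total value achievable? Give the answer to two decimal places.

Take in order of value per unit:
- A (78/11 per unit): all 11 → value 78, running total 78.00
- B (72/13 per unit): 6 of 13 → value 6×72/13 = 33.2308, running total 111.23
Total 111.23.

111.23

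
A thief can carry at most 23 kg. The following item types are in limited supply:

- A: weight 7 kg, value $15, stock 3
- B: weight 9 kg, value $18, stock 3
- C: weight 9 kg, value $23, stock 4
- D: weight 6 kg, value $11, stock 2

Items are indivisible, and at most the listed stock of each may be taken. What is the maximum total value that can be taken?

$53

Best selections within weight 23 and stock limits:
- 2×A + 1×C: weight 23, value 53
- 1×A + 1×C + 1×D: weight 22, value 49
- 2×A + 1×B: weight 23, value 48
- 2×C: weight 18, value 46
Best: $53.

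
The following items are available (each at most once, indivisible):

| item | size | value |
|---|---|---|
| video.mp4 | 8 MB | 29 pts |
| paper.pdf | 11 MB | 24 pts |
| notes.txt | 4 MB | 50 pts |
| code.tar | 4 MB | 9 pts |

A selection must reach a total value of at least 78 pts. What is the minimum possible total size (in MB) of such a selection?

12

Subsets with value ≥ 78, sorted by total size:
- video.mp4+notes.txt: size 12, value 79
- video.mp4+notes.txt+code.tar: size 16, value 88
Minimum size: 12 MB.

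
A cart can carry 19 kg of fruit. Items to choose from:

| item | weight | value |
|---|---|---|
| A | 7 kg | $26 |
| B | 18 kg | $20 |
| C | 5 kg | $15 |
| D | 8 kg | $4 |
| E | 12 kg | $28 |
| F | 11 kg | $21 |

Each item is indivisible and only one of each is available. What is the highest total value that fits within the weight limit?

Check high-value combinations within 19 kg:
- A+E: weight 7+12=19, value 26+28=54
- A+F: weight 7+11=18, value 26+21=47
- C+E: weight 5+12=17, value 15+28=43
- A+C: weight 7+5=12, value 26+15=41
Best: $54.

$54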